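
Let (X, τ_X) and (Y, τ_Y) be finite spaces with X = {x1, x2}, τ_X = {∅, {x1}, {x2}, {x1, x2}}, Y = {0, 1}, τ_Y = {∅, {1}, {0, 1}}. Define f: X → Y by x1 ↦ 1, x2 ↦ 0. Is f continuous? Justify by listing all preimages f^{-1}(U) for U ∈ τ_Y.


f IS continuous.

Compute f^{-1}(U) for each U ∈ τ_Y:
  U = ∅: f^{-1}(U) = ∅ ∈ τ_X ✓.
  U = {1}: f^{-1}(U) = {x1} ∈ τ_X ✓.
  U = {0, 1}: f^{-1}(U) = {x1, x2} ∈ τ_X ✓.
Every preimage lies in τ_X, so f IS continuous.


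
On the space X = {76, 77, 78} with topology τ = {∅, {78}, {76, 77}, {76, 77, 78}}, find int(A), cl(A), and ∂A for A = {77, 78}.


int(A) = {78}, cl(A) = {76, 77, 78}, ∂A = {76, 77}.

Closed sets in (X, τ) are complements of opens:
  closed(X, τ) = {∅, {78}, {76, 77}, {76, 77, 78}}.
int(A) = ⋃ {U ∈ τ : U ⊆ A}. Opens contained in A: ∅, {78}.
Taking the union of these: int(A) = {78}.
cl(A) = ⋂ {C closed : A ⊆ C}. Closed sets containing A: {76, 77, 78}.
Intersecting these: cl(A) = {76, 77, 78}.
∂A = cl(A) ∖ int(A) = {76, 77, 78} ∖ {78} = {76, 77}.


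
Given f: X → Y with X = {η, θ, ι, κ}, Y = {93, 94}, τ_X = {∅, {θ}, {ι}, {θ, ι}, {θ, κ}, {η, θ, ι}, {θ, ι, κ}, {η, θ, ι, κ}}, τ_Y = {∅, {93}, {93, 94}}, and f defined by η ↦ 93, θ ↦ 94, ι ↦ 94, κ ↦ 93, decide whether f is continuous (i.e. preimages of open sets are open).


f is NOT continuous.

Compute f^{-1}(U) for each U ∈ τ_Y:
  U = ∅: f^{-1}(U) = ∅ ∈ τ_X ✓.
  U = {93}: f^{-1}(U) = {η, κ} ∉ τ_X ✗.
  U = {93, 94}: f^{-1}(U) = {η, θ, ι, κ} ∈ τ_X ✓.
Found U = {93} with f^{-1}(U) = {η, κ} not in τ_X. Therefore f is NOT continuous.


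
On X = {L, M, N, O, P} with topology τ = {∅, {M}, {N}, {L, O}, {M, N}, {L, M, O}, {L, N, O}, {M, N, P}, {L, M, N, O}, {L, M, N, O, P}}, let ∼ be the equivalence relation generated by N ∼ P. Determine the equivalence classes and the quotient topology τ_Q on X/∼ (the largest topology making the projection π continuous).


X/∼ = {[L], [M], [N=P], [O]}; |τ_Q| = 6.

Equivalence classes: [L], [M], [N=P], [O].
Quotient map π: X → X/∼ sends L ↦ [L], M ↦ [M], N ↦ [N=P], O ↦ [O], P ↦ [N=P].
For each subset V ⊆ X/∼, compute π^{-1}(V) ⊆ X and check whether π^{-1}(V) ∈ τ. V is open in τ_Q iff π^{-1}(V) ∈ τ.
  V = {}: π^{-1}(V) = ∅ ∈ τ ✓.
  V = {[L]}: π^{-1}(V) = {L} ∉ τ ✗.
  V = {[M]}: π^{-1}(V) = {M} ∈ τ ✓.
  V = {[L], [M]}: π^{-1}(V) = {L, M} ∉ τ ✗.
  V = {[N=P]}: π^{-1}(V) = {N, P} ∉ τ ✗.
  V = {[L], [N=P]}: π^{-1}(V) = {L, N, P} ∉ τ ✗.
  V = {[M], [N=P]}: π^{-1}(V) = {M, N, P} ∈ τ ✓.
  V = {[L], [M], [N=P]}: π^{-1}(V) = {L, M, N, P} ∉ τ ✗.
  V = {[O]}: π^{-1}(V) = {O} ∉ τ ✗.
  V = {[L], [O]}: π^{-1}(V) = {L, O} ∈ τ ✓.
  V = {[M], [O]}: π^{-1}(V) = {M, O} ∉ τ ✗.
  V = {[L], [M], [O]}: π^{-1}(V) = {L, M, O} ∈ τ ✓.
  V = {[N=P], [O]}: π^{-1}(V) = {N, O, P} ∉ τ ✗.
  V = {[L], [N=P], [O]}: π^{-1}(V) = {L, N, O, P} ∉ τ ✗.
  V = {[M], [N=P], [O]}: π^{-1}(V) = {M, N, O, P} ∉ τ ✗.
  V = {[L], [M], [N=P], [O]}: π^{-1}(V) = {L, M, N, O, P} ∈ τ ✓.
Open sets in the quotient: τ_Q = {{}, {[M]}, {[M], [N=P]}, {[L], [O]}, {[L], [M], [O]}, {[L], [M], [N=P], [O]}} (6 elements).


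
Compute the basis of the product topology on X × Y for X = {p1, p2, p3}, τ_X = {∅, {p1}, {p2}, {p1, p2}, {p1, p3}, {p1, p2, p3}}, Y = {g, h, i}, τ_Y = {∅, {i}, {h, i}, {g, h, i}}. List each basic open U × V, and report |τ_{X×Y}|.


Basis B = {∅ × ∅, {p1} × {i}, {p2} × {i}, {p1} × {h, i}, {p1, p2} × {i}, {p1, p3} × {i}, {p2} × {h, i}, {p1} × {g, h, i}, {p1, p2, p3} × {i}, {p2} × {g, h, i}, {p1, p2} × {h, i}, {p1, p3} × {h, i}, {p1, p2} × {g, h, i}, {p1, p3} × {g, h, i}, {p1, p2, p3} × {h, i}, {p1, p2, p3} × {g, h, i}}; |τ_{X×Y}| = 40.

Enumerate products U × V with U ∈ τ_X, V ∈ τ_Y (deduplicated):
  ∅ × ∅ = {} (∅)
  {p1} × {i} = {(p1,i)}
  {p2} × {i} = {(p2,i)}
  {p1} × {h, i} = {(p1,h), (p1,i)}
  {p1, p2} × {i} = {(p1,i), (p2,i)}
  {p1, p3} × {i} = {(p1,i), (p3,i)}
  {p2} × {h, i} = {(p2,h), (p2,i)}
  {p1} × {g, h, i} = {(p1,g), (p1,h), (p1,i)}
  {p1, p2, p3} × {i} = {(p1,i), (p2,i), (p3,i)}
  {p2} × {g, h, i} = {(p2,g), (p2,h), (p2,i)}
  {p1, p2} × {h, i} = {(p1,h), (p1,i), (p2,h), (p2,i)}
  {p1, p3} × {h, i} = {(p1,h), (p1,i), (p3,h), (p3,i)}
  {p1, p2} × {g, h, i} = {(p1,g), (p1,h), (p1,i), (p2,g), (p2,h), (p2,i)}
  {p1, p3} × {g, h, i} = {(p1,g), (p1,h), (p1,i), (p3,g), (p3,h), (p3,i)}
  {p1, p2, p3} × {h, i} = {(p1,h), (p1,i), (p2,h), (p2,i), (p3,h), (p3,i)}
  {p1, p2, p3} × {g, h, i} = {(p1,g), (p1,h), (p1,i), (p2,g), (p2,h), (p2,i), (p3,g), (p3,h), (p3,i)}
These 16 distinct sets form the basis B.
Close under arbitrary unions to get τ_{X×Y}; counting gives |τ_{X×Y}| = 40.


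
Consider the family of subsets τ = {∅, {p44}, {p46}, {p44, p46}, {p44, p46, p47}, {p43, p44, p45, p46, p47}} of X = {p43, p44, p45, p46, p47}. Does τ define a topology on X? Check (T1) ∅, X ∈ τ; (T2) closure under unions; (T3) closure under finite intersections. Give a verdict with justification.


τ IS a topology on X.

Axiom (T1): ∅ ∈ τ? Yes; X ∈ τ? Yes.
Axiom (T2/T3): check pairwise unions and intersections of members of τ.
All pairwise intersections and unions checked — each lies in τ. Therefore τ satisfies (T1), (T2), (T3): it IS a topology on X.


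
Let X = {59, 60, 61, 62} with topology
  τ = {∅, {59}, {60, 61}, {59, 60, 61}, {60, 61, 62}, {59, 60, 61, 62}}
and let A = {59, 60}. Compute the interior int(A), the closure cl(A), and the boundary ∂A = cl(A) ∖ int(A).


int(A) = {59}, cl(A) = {59, 60, 61, 62}, ∂A = {60, 61, 62}.

Closed sets in (X, τ) are complements of opens:
  closed(X, τ) = {∅, {59}, {62}, {59, 62}, {60, 61, 62}, {59, 60, 61, 62}}.
int(A) = ⋃ {U ∈ τ : U ⊆ A}. Opens contained in A: ∅, {59}.
Taking the union of these: int(A) = {59}.
cl(A) = ⋂ {C closed : A ⊆ C}. Closed sets containing A: {59, 60, 61, 62}.
Intersecting these: cl(A) = {59, 60, 61, 62}.
∂A = cl(A) ∖ int(A) = {59, 60, 61, 62} ∖ {59} = {60, 61, 62}.


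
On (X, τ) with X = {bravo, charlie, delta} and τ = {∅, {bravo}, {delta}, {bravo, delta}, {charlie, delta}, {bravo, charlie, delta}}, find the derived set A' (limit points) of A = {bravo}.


A' = ∅

For each x ∈ X, list the open sets U ∈ τ with x ∈ U, then check whether U ∩ (A ∖ {x}) ≠ ∅ for every such U.
  x = bravo: open {bravo} ∋ x has {bravo} ∩ (A ∖ {bravo}) = ∅, so x is NOT a limit point.
  x = charlie: open {charlie, delta} ∋ x has {charlie, delta} ∩ (A ∖ {charlie}) = ∅, so x is NOT a limit point.
  x = delta: open {delta} ∋ x has {delta} ∩ (A ∖ {delta}) = ∅, so x is NOT a limit point.
Collecting: A' = ∅.


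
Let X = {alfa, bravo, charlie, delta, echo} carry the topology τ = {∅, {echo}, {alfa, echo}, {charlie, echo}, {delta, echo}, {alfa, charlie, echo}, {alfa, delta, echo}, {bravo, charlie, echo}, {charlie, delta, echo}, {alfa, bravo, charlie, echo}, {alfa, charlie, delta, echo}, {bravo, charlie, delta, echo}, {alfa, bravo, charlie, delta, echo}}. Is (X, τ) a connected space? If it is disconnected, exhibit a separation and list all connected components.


(X, τ) is connected.

Find clopen sets (U ∈ τ with X ∖ U ∈ τ):
  U = ∅, X ∖ U = {alfa, bravo, charlie, delta, echo} — both open, so U is clopen.
  U = {alfa, bravo, charlie, delta, echo}, X ∖ U = ∅ — both open, so U is clopen.
Only trivial clopens (∅ and X) exist, so (X, τ) is connected.
Compute connected components by grouping points that agree on all clopens:
  component: {alfa, bravo, charlie, delta, echo}


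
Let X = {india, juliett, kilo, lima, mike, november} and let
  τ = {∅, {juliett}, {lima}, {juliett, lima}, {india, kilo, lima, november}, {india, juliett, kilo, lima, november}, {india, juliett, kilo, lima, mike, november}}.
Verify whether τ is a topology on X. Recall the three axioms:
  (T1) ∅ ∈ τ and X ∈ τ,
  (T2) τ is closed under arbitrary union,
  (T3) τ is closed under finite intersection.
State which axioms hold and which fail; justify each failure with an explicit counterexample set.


τ IS a topology on X.

Axiom (T1): ∅ ∈ τ? Yes; X ∈ τ? Yes.
Axiom (T2/T3): check pairwise unions and intersections of members of τ.
All pairwise intersections and unions checked — each lies in τ. Therefore τ satisfies (T1), (T2), (T3): it IS a topology on X.


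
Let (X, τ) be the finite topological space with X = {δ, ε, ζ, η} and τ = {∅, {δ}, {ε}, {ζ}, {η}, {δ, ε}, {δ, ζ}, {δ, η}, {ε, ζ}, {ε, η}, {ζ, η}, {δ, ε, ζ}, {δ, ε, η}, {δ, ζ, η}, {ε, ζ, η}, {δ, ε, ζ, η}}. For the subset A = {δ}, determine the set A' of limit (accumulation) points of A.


A' = ∅

For each x ∈ X, list the open sets U ∈ τ with x ∈ U, then check whether U ∩ (A ∖ {x}) ≠ ∅ for every such U.
  x = δ: open {δ} ∋ x has {δ} ∩ (A ∖ {δ}) = ∅, so x is NOT a limit point.
  x = ε: open {ε} ∋ x has {ε} ∩ (A ∖ {ε}) = ∅, so x is NOT a limit point.
  x = ζ: open {ζ} ∋ x has {ζ} ∩ (A ∖ {ζ}) = ∅, so x is NOT a limit point.
  x = η: open {η} ∋ x has {η} ∩ (A ∖ {η}) = ∅, so x is NOT a limit point.
Collecting: A' = ∅.


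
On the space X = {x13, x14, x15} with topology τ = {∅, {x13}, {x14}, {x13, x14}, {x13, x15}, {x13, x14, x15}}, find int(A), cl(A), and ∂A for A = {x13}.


int(A) = {x13}, cl(A) = {x13, x15}, ∂A = {x15}.

Closed sets in (X, τ) are complements of opens:
  closed(X, τ) = {∅, {x14}, {x15}, {x13, x15}, {x14, x15}, {x13, x14, x15}}.
int(A) = ⋃ {U ∈ τ : U ⊆ A}. Opens contained in A: ∅, {x13}.
Taking the union of these: int(A) = {x13}.
cl(A) = ⋂ {C closed : A ⊆ C}. Closed sets containing A: {x13, x15}, {x13, x14, x15}.
Intersecting these: cl(A) = {x13, x15}.
∂A = cl(A) ∖ int(A) = {x13, x15} ∖ {x13} = {x15}.


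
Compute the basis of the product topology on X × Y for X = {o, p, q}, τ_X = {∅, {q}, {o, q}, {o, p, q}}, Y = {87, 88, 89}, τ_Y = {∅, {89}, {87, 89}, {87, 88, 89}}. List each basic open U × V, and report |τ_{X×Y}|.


Basis B = {∅ × ∅, {q} × {89}, {o, q} × {89}, {q} × {87, 89}, {o, p, q} × {89}, {q} × {87, 88, 89}, {o, q} × {87, 89}, {o, q} × {87, 88, 89}, {o, p, q} × {87, 89}, {o, p, q} × {87, 88, 89}}; |τ_{X×Y}| = 20.

Enumerate products U × V with U ∈ τ_X, V ∈ τ_Y (deduplicated):
  ∅ × ∅ = {} (∅)
  {q} × {89} = {(q,89)}
  {o, q} × {89} = {(o,89), (q,89)}
  {q} × {87, 89} = {(q,87), (q,89)}
  {o, p, q} × {89} = {(o,89), (p,89), (q,89)}
  {q} × {87, 88, 89} = {(q,87), (q,88), (q,89)}
  {o, q} × {87, 89} = {(o,87), (o,89), (q,87), (q,89)}
  {o, q} × {87, 88, 89} = {(o,87), (o,88), (o,89), (q,87), (q,88), (q,89)}
  {o, p, q} × {87, 89} = {(o,87), (o,89), (p,87), (p,89), (q,87), (q,89)}
  {o, p, q} × {87, 88, 89} = {(o,87), (o,88), (o,89), (p,87), (p,88), (p,89), (q,87), (q,88), (q,89)}
These 10 distinct sets form the basis B.
Close under arbitrary unions to get τ_{X×Y}; counting gives |τ_{X×Y}| = 20.


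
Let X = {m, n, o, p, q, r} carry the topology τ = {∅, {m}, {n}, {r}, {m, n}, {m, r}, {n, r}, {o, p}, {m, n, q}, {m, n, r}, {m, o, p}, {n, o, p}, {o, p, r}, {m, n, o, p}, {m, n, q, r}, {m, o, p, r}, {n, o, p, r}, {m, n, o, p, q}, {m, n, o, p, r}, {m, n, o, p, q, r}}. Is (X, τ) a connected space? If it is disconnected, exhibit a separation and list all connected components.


(X, τ) is disconnected; components = [{r}, {o, p}, {m, n, q}].

Find clopen sets (U ∈ τ with X ∖ U ∈ τ):
  U = ∅, X ∖ U = {m, n, o, p, q, r} — both open, so U is clopen.
  U = {r}, X ∖ U = {m, n, o, p, q} — both open, so U is clopen.
  U = {o, p}, X ∖ U = {m, n, q, r} — both open, so U is clopen.
  U = {m, n, q}, X ∖ U = {o, p, r} — both open, so U is clopen.
  U = {o, p, r}, X ∖ U = {m, n, q} — both open, so U is clopen.
  U = {m, n, q, r}, X ∖ U = {o, p} — both open, so U is clopen.
  U = {m, n, o, p, q}, X ∖ U = {r} — both open, so U is clopen.
  U = {m, n, o, p, q, r}, X ∖ U = ∅ — both open, so U is clopen.
Nontrivial clopen(s) exist: e.g. {m, n, q}. So (X, τ) is disconnected.
Compute connected components by grouping points that agree on all clopens:
  component: {r}
  component: {o, p}
  component: {m, n, q}


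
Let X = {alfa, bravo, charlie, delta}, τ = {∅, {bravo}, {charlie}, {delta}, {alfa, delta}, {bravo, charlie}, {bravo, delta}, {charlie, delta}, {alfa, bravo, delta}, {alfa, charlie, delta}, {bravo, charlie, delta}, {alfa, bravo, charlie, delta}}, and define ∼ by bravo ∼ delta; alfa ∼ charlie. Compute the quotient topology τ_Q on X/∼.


X/∼ = {[alfa=charlie], [bravo=delta]}; |τ_Q| = 3.

Equivalence classes: [alfa=charlie], [bravo=delta].
Quotient map π: X → X/∼ sends alfa ↦ [alfa=charlie], bravo ↦ [bravo=delta], charlie ↦ [alfa=charlie], delta ↦ [bravo=delta].
For each subset V ⊆ X/∼, compute π^{-1}(V) ⊆ X and check whether π^{-1}(V) ∈ τ. V is open in τ_Q iff π^{-1}(V) ∈ τ.
  V = {}: π^{-1}(V) = ∅ ∈ τ ✓.
  V = {[alfa=charlie]}: π^{-1}(V) = {alfa, charlie} ∉ τ ✗.
  V = {[bravo=delta]}: π^{-1}(V) = {bravo, delta} ∈ τ ✓.
  V = {[alfa=charlie], [bravo=delta]}: π^{-1}(V) = {alfa, bravo, charlie, delta} ∈ τ ✓.
Open sets in the quotient: τ_Q = {{}, {[bravo=delta]}, {[alfa=charlie], [bravo=delta]}} (3 elements).


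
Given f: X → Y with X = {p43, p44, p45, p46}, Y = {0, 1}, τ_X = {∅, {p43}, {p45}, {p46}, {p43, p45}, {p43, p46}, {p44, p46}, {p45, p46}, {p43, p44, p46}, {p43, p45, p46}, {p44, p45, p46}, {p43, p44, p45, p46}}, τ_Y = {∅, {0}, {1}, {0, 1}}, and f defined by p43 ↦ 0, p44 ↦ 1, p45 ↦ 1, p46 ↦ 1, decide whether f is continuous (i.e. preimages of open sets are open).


f IS continuous.

Compute f^{-1}(U) for each U ∈ τ_Y:
  U = ∅: f^{-1}(U) = ∅ ∈ τ_X ✓.
  U = {0}: f^{-1}(U) = {p43} ∈ τ_X ✓.
  U = {1}: f^{-1}(U) = {p44, p45, p46} ∈ τ_X ✓.
  U = {0, 1}: f^{-1}(U) = {p43, p44, p45, p46} ∈ τ_X ✓.
Every preimage lies in τ_X, so f IS continuous.


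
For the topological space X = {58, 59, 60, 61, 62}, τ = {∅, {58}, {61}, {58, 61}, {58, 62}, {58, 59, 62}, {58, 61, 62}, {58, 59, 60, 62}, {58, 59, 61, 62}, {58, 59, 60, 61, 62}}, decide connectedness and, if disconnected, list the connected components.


(X, τ) is disconnected; components = [{61}, {58, 59, 60, 62}].

Find clopen sets (U ∈ τ with X ∖ U ∈ τ):
  U = ∅, X ∖ U = {58, 59, 60, 61, 62} — both open, so U is clopen.
  U = {61}, X ∖ U = {58, 59, 60, 62} — both open, so U is clopen.
  U = {58, 59, 60, 62}, X ∖ U = {61} — both open, so U is clopen.
  U = {58, 59, 60, 61, 62}, X ∖ U = ∅ — both open, so U is clopen.
Nontrivial clopen(s) exist: e.g. {58, 59, 60, 62}. So (X, τ) is disconnected.
Compute connected components by grouping points that agree on all clopens:
  component: {61}
  component: {58, 59, 60, 62}


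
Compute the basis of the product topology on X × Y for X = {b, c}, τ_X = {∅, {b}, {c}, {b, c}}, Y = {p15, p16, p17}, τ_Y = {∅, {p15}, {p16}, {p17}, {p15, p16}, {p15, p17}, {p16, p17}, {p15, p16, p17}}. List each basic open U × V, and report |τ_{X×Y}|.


Basis B = {∅ × ∅, {b} × {p15}, {b} × {p16}, {b} × {p17}, {c} × {p15}, {c} × {p16}, {c} × {p17}, {b} × {p15, p16}, {b} × {p15, p17}, {b, c} × {p15}, {b} × {p16, p17}, {b, c} × {p16}, {b, c} × {p17}, {c} × {p15, p16}, {c} × {p15, p17}, {c} × {p16, p17}, {b} × {p15, p16, p17}, {c} × {p15, p16, p17}, {b, c} × {p15, p16}, {b, c} × {p15, p17}, {b, c} × {p16, p17}, {b, c} × {p15, p16, p17}}; |τ_{X×Y}| = 64.

Enumerate products U × V with U ∈ τ_X, V ∈ τ_Y (deduplicated):
  ∅ × ∅ = {} (∅)
  {b} × {p15} = {(b,p15)}
  {b} × {p16} = {(b,p16)}
  {b} × {p17} = {(b,p17)}
  {c} × {p15} = {(c,p15)}
  {c} × {p16} = {(c,p16)}
  {c} × {p17} = {(c,p17)}
  {b} × {p15, p16} = {(b,p15), (b,p16)}
  {b} × {p15, p17} = {(b,p15), (b,p17)}
  {b, c} × {p15} = {(b,p15), (c,p15)}
  {b} × {p16, p17} = {(b,p16), (b,p17)}
  {b, c} × {p16} = {(b,p16), (c,p16)}
  {b, c} × {p17} = {(b,p17), (c,p17)}
  {c} × {p15, p16} = {(c,p15), (c,p16)}
  {c} × {p15, p17} = {(c,p15), (c,p17)}
  {c} × {p16, p17} = {(c,p16), (c,p17)}
  {b} × {p15, p16, p17} = {(b,p15), (b,p16), (b,p17)}
  {c} × {p15, p16, p17} = {(c,p15), (c,p16), (c,p17)}
  {b, c} × {p15, p16} = {(b,p15), (b,p16), (c,p15), (c,p16)}
  {b, c} × {p15, p17} = {(b,p15), (b,p17), (c,p15), (c,p17)}
  {b, c} × {p16, p17} = {(b,p16), (b,p17), (c,p16), (c,p17)}
  {b, c} × {p15, p16, p17} = {(b,p15), (b,p16), (b,p17), (c,p15), (c,p16), (c,p17)}
These 22 distinct sets form the basis B.
Close under arbitrary unions to get τ_{X×Y}; counting gives |τ_{X×Y}| = 64.


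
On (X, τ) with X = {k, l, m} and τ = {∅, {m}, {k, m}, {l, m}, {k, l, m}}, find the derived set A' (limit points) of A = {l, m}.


A' = {k, l}

For each x ∈ X, list the open sets U ∈ τ with x ∈ U, then check whether U ∩ (A ∖ {x}) ≠ ∅ for every such U.
  x = k: opens ∋ x are {k, m}, {k, l, m}; each meets A ∖ {k}, so x IS a limit point.
  x = l: opens ∋ x are {l, m}, {k, l, m}; each meets A ∖ {l}, so x IS a limit point.
  x = m: open {m} ∋ x has {m} ∩ (A ∖ {m}) = ∅, so x is NOT a limit point.
Collecting: A' = {k, l}.


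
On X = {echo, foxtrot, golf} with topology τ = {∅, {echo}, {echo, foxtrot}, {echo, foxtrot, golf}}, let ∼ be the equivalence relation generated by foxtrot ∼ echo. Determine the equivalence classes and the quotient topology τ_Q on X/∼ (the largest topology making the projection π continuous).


X/∼ = {[echo=foxtrot], [golf]}; |τ_Q| = 3.

Equivalence classes: [echo=foxtrot], [golf].
Quotient map π: X → X/∼ sends echo ↦ [echo=foxtrot], foxtrot ↦ [echo=foxtrot], golf ↦ [golf].
For each subset V ⊆ X/∼, compute π^{-1}(V) ⊆ X and check whether π^{-1}(V) ∈ τ. V is open in τ_Q iff π^{-1}(V) ∈ τ.
  V = {}: π^{-1}(V) = ∅ ∈ τ ✓.
  V = {[echo=foxtrot]}: π^{-1}(V) = {echo, foxtrot} ∈ τ ✓.
  V = {[golf]}: π^{-1}(V) = {golf} ∉ τ ✗.
  V = {[echo=foxtrot], [golf]}: π^{-1}(V) = {echo, foxtrot, golf} ∈ τ ✓.
Open sets in the quotient: τ_Q = {{}, {[echo=foxtrot]}, {[echo=foxtrot], [golf]}} (3 elements).


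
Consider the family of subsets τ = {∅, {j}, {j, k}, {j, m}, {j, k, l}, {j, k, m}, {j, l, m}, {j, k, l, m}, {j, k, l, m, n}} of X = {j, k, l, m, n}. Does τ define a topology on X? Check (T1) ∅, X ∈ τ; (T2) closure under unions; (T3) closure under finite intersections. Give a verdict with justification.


τ is NOT a topology on X.

Axiom (T1): ∅ ∈ τ? Yes; X ∈ τ? Yes.
Axiom (T2/T3): check pairwise unions and intersections of members of τ.
Counterexample for (T3): {j, k, l} ∩ {j, l, m} = {j, l} ∉ τ. Therefore τ is NOT a topology.


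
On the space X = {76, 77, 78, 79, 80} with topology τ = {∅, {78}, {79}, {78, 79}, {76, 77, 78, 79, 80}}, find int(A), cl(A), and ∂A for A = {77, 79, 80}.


int(A) = {79}, cl(A) = {76, 77, 79, 80}, ∂A = {76, 77, 80}.

Closed sets in (X, τ) are complements of opens:
  closed(X, τ) = {∅, {76, 77, 80}, {76, 77, 78, 80}, {76, 77, 79, 80}, {76, 77, 78, 79, 80}}.
int(A) = ⋃ {U ∈ τ : U ⊆ A}. Opens contained in A: ∅, {79}.
Taking the union of these: int(A) = {79}.
cl(A) = ⋂ {C closed : A ⊆ C}. Closed sets containing A: {76, 77, 79, 80}, {76, 77, 78, 79, 80}.
Intersecting these: cl(A) = {76, 77, 79, 80}.
∂A = cl(A) ∖ int(A) = {76, 77, 79, 80} ∖ {79} = {76, 77, 80}.


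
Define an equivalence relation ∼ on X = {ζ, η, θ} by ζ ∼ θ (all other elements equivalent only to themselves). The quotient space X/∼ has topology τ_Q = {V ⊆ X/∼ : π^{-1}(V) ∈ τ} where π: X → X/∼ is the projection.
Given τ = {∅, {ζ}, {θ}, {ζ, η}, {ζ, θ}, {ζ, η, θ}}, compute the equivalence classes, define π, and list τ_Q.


X/∼ = {[ζ=θ], [η]}; |τ_Q| = 3.

Equivalence classes: [ζ=θ], [η].
Quotient map π: X → X/∼ sends ζ ↦ [ζ=θ], η ↦ [η], θ ↦ [ζ=θ].
For each subset V ⊆ X/∼, compute π^{-1}(V) ⊆ X and check whether π^{-1}(V) ∈ τ. V is open in τ_Q iff π^{-1}(V) ∈ τ.
  V = {}: π^{-1}(V) = ∅ ∈ τ ✓.
  V = {[ζ=θ]}: π^{-1}(V) = {ζ, θ} ∈ τ ✓.
  V = {[η]}: π^{-1}(V) = {η} ∉ τ ✗.
  V = {[ζ=θ], [η]}: π^{-1}(V) = {ζ, η, θ} ∈ τ ✓.
Open sets in the quotient: τ_Q = {{}, {[ζ=θ]}, {[ζ=θ], [η]}} (3 elements).


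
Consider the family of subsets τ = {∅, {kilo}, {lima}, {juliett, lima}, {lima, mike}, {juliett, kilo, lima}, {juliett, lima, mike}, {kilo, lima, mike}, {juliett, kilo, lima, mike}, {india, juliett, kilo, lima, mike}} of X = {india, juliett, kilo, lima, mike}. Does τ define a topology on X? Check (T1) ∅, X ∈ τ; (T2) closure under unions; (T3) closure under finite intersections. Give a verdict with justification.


τ is NOT a topology on X.

Axiom (T1): ∅ ∈ τ? Yes; X ∈ τ? Yes.
Axiom (T2/T3): check pairwise unions and intersections of members of τ.
Counterexample for (T2): {kilo} ∪ {lima} = {kilo, lima} ∉ τ. Therefore τ is NOT a topology.


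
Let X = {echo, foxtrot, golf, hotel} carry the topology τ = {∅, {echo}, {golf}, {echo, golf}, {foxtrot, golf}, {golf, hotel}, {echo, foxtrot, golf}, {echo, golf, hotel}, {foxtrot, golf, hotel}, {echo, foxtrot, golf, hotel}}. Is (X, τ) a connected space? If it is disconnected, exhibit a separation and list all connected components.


(X, τ) is disconnected; components = [{echo}, {foxtrot, golf, hotel}].

Find clopen sets (U ∈ τ with X ∖ U ∈ τ):
  U = ∅, X ∖ U = {echo, foxtrot, golf, hotel} — both open, so U is clopen.
  U = {echo}, X ∖ U = {foxtrot, golf, hotel} — both open, so U is clopen.
  U = {foxtrot, golf, hotel}, X ∖ U = {echo} — both open, so U is clopen.
  U = {echo, foxtrot, golf, hotel}, X ∖ U = ∅ — both open, so U is clopen.
Nontrivial clopen(s) exist: e.g. {foxtrot, golf, hotel}. So (X, τ) is disconnected.
Compute connected components by grouping points that agree on all clopens:
  component: {echo}
  component: {foxtrot, golf, hotel}


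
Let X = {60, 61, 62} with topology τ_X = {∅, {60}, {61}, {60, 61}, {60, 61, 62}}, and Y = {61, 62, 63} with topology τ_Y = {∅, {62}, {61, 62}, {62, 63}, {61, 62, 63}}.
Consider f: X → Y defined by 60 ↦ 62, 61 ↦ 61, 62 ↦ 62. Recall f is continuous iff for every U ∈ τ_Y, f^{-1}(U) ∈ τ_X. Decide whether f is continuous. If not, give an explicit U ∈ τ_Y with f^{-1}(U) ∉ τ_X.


f is NOT continuous.

Compute f^{-1}(U) for each U ∈ τ_Y:
  U = ∅: f^{-1}(U) = ∅ ∈ τ_X ✓.
  U = {62}: f^{-1}(U) = {60, 62} ∉ τ_X ✗.
  U = {61, 62}: f^{-1}(U) = {60, 61, 62} ∈ τ_X ✓.
  U = {62, 63}: f^{-1}(U) = {60, 62} ∉ τ_X ✗.
  U = {61, 62, 63}: f^{-1}(U) = {60, 61, 62} ∈ τ_X ✓.
Found U = {62} with f^{-1}(U) = {60, 62} not in τ_X. Therefore f is NOT continuous.


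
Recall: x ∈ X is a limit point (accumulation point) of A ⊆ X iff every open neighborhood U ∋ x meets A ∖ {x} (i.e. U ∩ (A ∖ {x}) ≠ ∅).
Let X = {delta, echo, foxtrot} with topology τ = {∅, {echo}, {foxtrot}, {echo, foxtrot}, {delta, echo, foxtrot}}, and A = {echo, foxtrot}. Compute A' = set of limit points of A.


A' = {delta}

For each x ∈ X, list the open sets U ∈ τ with x ∈ U, then check whether U ∩ (A ∖ {x}) ≠ ∅ for every such U.
  x = delta: opens ∋ x are {delta, echo, foxtrot}; each meets A ∖ {delta}, so x IS a limit point.
  x = echo: open {echo} ∋ x has {echo} ∩ (A ∖ {echo}) = ∅, so x is NOT a limit point.
  x = foxtrot: open {foxtrot} ∋ x has {foxtrot} ∩ (A ∖ {foxtrot}) = ∅, so x is NOT a limit point.
Collecting: A' = {delta}.


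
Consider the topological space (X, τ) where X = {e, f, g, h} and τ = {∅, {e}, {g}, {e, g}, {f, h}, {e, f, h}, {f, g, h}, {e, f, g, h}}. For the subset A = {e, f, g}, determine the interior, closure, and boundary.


int(A) = {e, g}, cl(A) = {e, f, g, h}, ∂A = {f, h}.

Closed sets in (X, τ) are complements of opens:
  closed(X, τ) = {∅, {e}, {g}, {e, g}, {f, h}, {e, f, h}, {f, g, h}, {e, f, g, h}}.
int(A) = ⋃ {U ∈ τ : U ⊆ A}. Opens contained in A: ∅, {e}, {g}, {e, g}.
Taking the union of these: int(A) = {e, g}.
cl(A) = ⋂ {C closed : A ⊆ C}. Closed sets containing A: {e, f, g, h}.
Intersecting these: cl(A) = {e, f, g, h}.
∂A = cl(A) ∖ int(A) = {e, f, g, h} ∖ {e, g} = {f, h}.


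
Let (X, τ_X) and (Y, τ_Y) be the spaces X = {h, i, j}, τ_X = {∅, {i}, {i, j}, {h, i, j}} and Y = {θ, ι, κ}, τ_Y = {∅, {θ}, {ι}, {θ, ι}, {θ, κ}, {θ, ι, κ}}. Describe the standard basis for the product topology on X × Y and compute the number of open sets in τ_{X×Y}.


Basis B = {∅ × ∅, {i} × {θ}, {i} × {ι}, {i} × {θ, ι}, {i} × {θ, κ}, {i, j} × {θ}, {i, j} × {ι}, {h, i, j} × {θ}, {h, i, j} × {ι}, {i} × {θ, ι, κ}, {i, j} × {θ, ι}, {i, j} × {θ, κ}, {h, i, j} × {θ, ι}, {h, i, j} × {θ, κ}, {i, j} × {θ, ι, κ}, {h, i, j} × {θ, ι, κ}}; |τ_{X×Y}| = 40.

Enumerate products U × V with U ∈ τ_X, V ∈ τ_Y (deduplicated):
  ∅ × ∅ = {} (∅)
  {i} × {θ} = {(i,θ)}
  {i} × {ι} = {(i,ι)}
  {i} × {θ, ι} = {(i,θ), (i,ι)}
  {i} × {θ, κ} = {(i,θ), (i,κ)}
  {i, j} × {θ} = {(i,θ), (j,θ)}
  {i, j} × {ι} = {(i,ι), (j,ι)}
  {h, i, j} × {θ} = {(h,θ), (i,θ), (j,θ)}
  {h, i, j} × {ι} = {(h,ι), (i,ι), (j,ι)}
  {i} × {θ, ι, κ} = {(i,θ), (i,ι), (i,κ)}
  {i, j} × {θ, ι} = {(i,θ), (i,ι), (j,θ), (j,ι)}
  {i, j} × {θ, κ} = {(i,θ), (i,κ), (j,θ), (j,κ)}
  {h, i, j} × {θ, ι} = {(h,θ), (h,ι), (i,θ), (i,ι), (j,θ), (j,ι)}
  {h, i, j} × {θ, κ} = {(h,θ), (h,κ), (i,θ), (i,κ), (j,θ), (j,κ)}
  {i, j} × {θ, ι, κ} = {(i,θ), (i,ι), (i,κ), (j,θ), (j,ι), (j,κ)}
  {h, i, j} × {θ, ι, κ} = {(h,θ), (h,ι), (h,κ), (i,θ), (i,ι), (i,κ), (j,θ), (j,ι), (j,κ)}
These 16 distinct sets form the basis B.
Close under arbitrary unions to get τ_{X×Y}; counting gives |τ_{X×Y}| = 40.


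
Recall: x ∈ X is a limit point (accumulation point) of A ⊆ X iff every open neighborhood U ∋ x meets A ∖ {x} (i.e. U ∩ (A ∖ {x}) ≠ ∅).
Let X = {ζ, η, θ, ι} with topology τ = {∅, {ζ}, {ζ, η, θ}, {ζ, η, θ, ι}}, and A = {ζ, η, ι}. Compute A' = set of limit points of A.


A' = {η, θ, ι}

For each x ∈ X, list the open sets U ∈ τ with x ∈ U, then check whether U ∩ (A ∖ {x}) ≠ ∅ for every such U.
  x = ζ: open {ζ} ∋ x has {ζ} ∩ (A ∖ {ζ}) = ∅, so x is NOT a limit point.
  x = η: opens ∋ x are {ζ, η, θ}, {ζ, η, θ, ι}; each meets A ∖ {η}, so x IS a limit point.
  x = θ: opens ∋ x are {ζ, η, θ}, {ζ, η, θ, ι}; each meets A ∖ {θ}, so x IS a limit point.
  x = ι: opens ∋ x are {ζ, η, θ, ι}; each meets A ∖ {ι}, so x IS a limit point.
Collecting: A' = {η, θ, ι}.


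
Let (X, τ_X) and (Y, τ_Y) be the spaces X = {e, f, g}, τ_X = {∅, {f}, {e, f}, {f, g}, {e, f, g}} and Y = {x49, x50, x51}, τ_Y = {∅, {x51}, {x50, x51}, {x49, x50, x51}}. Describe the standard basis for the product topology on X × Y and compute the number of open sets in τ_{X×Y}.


Basis B = {∅ × ∅, {f} × {x51}, {e, f} × {x51}, {f} × {x50, x51}, {f, g} × {x51}, {e, f, g} × {x51}, {f} × {x49, x50, x51}, {e, f} × {x50, x51}, {f, g} × {x50, x51}, {e, f} × {x49, x50, x51}, {e, f, g} × {x50, x51}, {f, g} × {x49, x50, x51}, {e, f, g} × {x49, x50, x51}}; |τ_{X×Y}| = 30.

Enumerate products U × V with U ∈ τ_X, V ∈ τ_Y (deduplicated):
  ∅ × ∅ = {} (∅)
  {f} × {x51} = {(f,x51)}
  {e, f} × {x51} = {(e,x51), (f,x51)}
  {f} × {x50, x51} = {(f,x50), (f,x51)}
  {f, g} × {x51} = {(f,x51), (g,x51)}
  {e, f, g} × {x51} = {(e,x51), (f,x51), (g,x51)}
  {f} × {x49, x50, x51} = {(f,x49), (f,x50), (f,x51)}
  {e, f} × {x50, x51} = {(e,x50), (e,x51), (f,x50), (f,x51)}
  {f, g} × {x50, x51} = {(f,x50), (f,x51), (g,x50), (g,x51)}
  {e, f} × {x49, x50, x51} = {(e,x49), (e,x50), (e,x51), (f,x49), (f,x50), (f,x51)}
  {e, f, g} × {x50, x51} = {(e,x50), (e,x51), (f,x50), (f,x51), (g,x50), (g,x51)}
  {f, g} × {x49, x50, x51} = {(f,x49), (f,x50), (f,x51), (g,x49), (g,x50), (g,x51)}
  {e, f, g} × {x49, x50, x51} = {(e,x49), (e,x50), (e,x51), (f,x49), (f,x50), (f,x51), (g,x49), (g,x50), (g,x51)}
These 13 distinct sets form the basis B.
Close under arbitrary unions to get τ_{X×Y}; counting gives |τ_{X×Y}| = 30.


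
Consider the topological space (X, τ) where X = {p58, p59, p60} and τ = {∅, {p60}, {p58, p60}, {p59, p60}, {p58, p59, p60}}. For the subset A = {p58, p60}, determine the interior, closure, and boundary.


int(A) = {p58, p60}, cl(A) = {p58, p59, p60}, ∂A = {p59}.

Closed sets in (X, τ) are complements of opens:
  closed(X, τ) = {∅, {p58}, {p59}, {p58, p59}, {p58, p59, p60}}.
int(A) = ⋃ {U ∈ τ : U ⊆ A}. Opens contained in A: ∅, {p60}, {p58, p60}.
Taking the union of these: int(A) = {p58, p60}.
cl(A) = ⋂ {C closed : A ⊆ C}. Closed sets containing A: {p58, p59, p60}.
Intersecting these: cl(A) = {p58, p59, p60}.
∂A = cl(A) ∖ int(A) = {p58, p59, p60} ∖ {p58, p60} = {p59}.


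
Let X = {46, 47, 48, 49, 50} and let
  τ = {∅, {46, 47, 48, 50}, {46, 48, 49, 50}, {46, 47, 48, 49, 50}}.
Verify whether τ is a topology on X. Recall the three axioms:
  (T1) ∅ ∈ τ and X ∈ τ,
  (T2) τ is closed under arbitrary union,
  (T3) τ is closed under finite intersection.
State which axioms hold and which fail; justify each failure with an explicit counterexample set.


τ is NOT a topology on X.

Axiom (T1): ∅ ∈ τ? Yes; X ∈ τ? Yes.
Axiom (T2/T3): check pairwise unions and intersections of members of τ.
Counterexample for (T3): {46, 47, 48, 50} ∩ {46, 48, 49, 50} = {46, 48, 50} ∉ τ. Therefore τ is NOT a topology.


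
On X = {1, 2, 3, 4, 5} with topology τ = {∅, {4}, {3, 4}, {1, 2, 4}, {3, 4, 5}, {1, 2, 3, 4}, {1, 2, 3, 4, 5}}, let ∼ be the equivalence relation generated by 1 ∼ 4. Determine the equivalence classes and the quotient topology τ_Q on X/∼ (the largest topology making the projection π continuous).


X/∼ = {[1=4], [2], [3], [5]}; |τ_Q| = 4.

Equivalence classes: [1=4], [2], [3], [5].
Quotient map π: X → X/∼ sends 1 ↦ [1=4], 2 ↦ [2], 3 ↦ [3], 4 ↦ [1=4], 5 ↦ [5].
For each subset V ⊆ X/∼, compute π^{-1}(V) ⊆ X and check whether π^{-1}(V) ∈ τ. V is open in τ_Q iff π^{-1}(V) ∈ τ.
  V = {}: π^{-1}(V) = ∅ ∈ τ ✓.
  V = {[1=4]}: π^{-1}(V) = {1, 4} ∉ τ ✗.
  V = {[2]}: π^{-1}(V) = {2} ∉ τ ✗.
  V = {[1=4], [2]}: π^{-1}(V) = {1, 2, 4} ∈ τ ✓.
  V = {[3]}: π^{-1}(V) = {3} ∉ τ ✗.
  V = {[1=4], [3]}: π^{-1}(V) = {1, 3, 4} ∉ τ ✗.
  V = {[2], [3]}: π^{-1}(V) = {2, 3} ∉ τ ✗.
  V = {[1=4], [2], [3]}: π^{-1}(V) = {1, 2, 3, 4} ∈ τ ✓.
  V = {[5]}: π^{-1}(V) = {5} ∉ τ ✗.
  V = {[1=4], [5]}: π^{-1}(V) = {1, 4, 5} ∉ τ ✗.
  V = {[2], [5]}: π^{-1}(V) = {2, 5} ∉ τ ✗.
  V = {[1=4], [2], [5]}: π^{-1}(V) = {1, 2, 4, 5} ∉ τ ✗.
  V = {[3], [5]}: π^{-1}(V) = {3, 5} ∉ τ ✗.
  V = {[1=4], [3], [5]}: π^{-1}(V) = {1, 3, 4, 5} ∉ τ ✗.
  V = {[2], [3], [5]}: π^{-1}(V) = {2, 3, 5} ∉ τ ✗.
  V = {[1=4], [2], [3], [5]}: π^{-1}(V) = {1, 2, 3, 4, 5} ∈ τ ✓.
Open sets in the quotient: τ_Q = {{}, {[1=4], [2]}, {[1=4], [2], [3]}, {[1=4], [2], [3], [5]}} (4 elements).


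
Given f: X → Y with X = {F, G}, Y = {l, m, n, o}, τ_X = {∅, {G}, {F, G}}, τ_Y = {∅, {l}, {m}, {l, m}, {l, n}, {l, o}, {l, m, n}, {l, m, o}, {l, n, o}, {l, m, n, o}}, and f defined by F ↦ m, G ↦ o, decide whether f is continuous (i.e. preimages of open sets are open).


f is NOT continuous.

Compute f^{-1}(U) for each U ∈ τ_Y:
  U = ∅: f^{-1}(U) = ∅ ∈ τ_X ✓.
  U = {l}: f^{-1}(U) = ∅ ∈ τ_X ✓.
  U = {m}: f^{-1}(U) = {F} ∉ τ_X ✗.
  U = {l, m}: f^{-1}(U) = {F} ∉ τ_X ✗.
  U = {l, n}: f^{-1}(U) = ∅ ∈ τ_X ✓.
  U = {l, o}: f^{-1}(U) = {G} ∈ τ_X ✓.
  U = {l, m, n}: f^{-1}(U) = {F} ∉ τ_X ✗.
  U = {l, m, o}: f^{-1}(U) = {F, G} ∈ τ_X ✓.
  U = {l, n, o}: f^{-1}(U) = {G} ∈ τ_X ✓.
  U = {l, m, n, o}: f^{-1}(U) = {F, G} ∈ τ_X ✓.
Found U = {m} with f^{-1}(U) = {F} not in τ_X. Therefore f is NOT continuous.


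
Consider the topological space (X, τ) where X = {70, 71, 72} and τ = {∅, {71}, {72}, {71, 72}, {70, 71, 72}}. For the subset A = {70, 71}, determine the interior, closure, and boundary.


int(A) = {71}, cl(A) = {70, 71}, ∂A = {70}.

Closed sets in (X, τ) are complements of opens:
  closed(X, τ) = {∅, {70}, {70, 71}, {70, 72}, {70, 71, 72}}.
int(A) = ⋃ {U ∈ τ : U ⊆ A}. Opens contained in A: ∅, {71}.
Taking the union of these: int(A) = {71}.
cl(A) = ⋂ {C closed : A ⊆ C}. Closed sets containing A: {70, 71}, {70, 71, 72}.
Intersecting these: cl(A) = {70, 71}.
∂A = cl(A) ∖ int(A) = {70, 71} ∖ {71} = {70}.


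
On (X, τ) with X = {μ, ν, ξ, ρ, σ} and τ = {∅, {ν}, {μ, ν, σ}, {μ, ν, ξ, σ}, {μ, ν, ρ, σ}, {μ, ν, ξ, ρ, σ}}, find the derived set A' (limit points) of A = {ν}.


A' = {μ, ξ, ρ, σ}

For each x ∈ X, list the open sets U ∈ τ with x ∈ U, then check whether U ∩ (A ∖ {x}) ≠ ∅ for every such U.
  x = μ: opens ∋ x are {μ, ν, σ}, {μ, ν, ξ, σ}, {μ, ν, ρ, σ}, {μ, ν, ξ, ρ, σ}; each meets A ∖ {μ}, so x IS a limit point.
  x = ν: open {ν} ∋ x has {ν} ∩ (A ∖ {ν}) = ∅, so x is NOT a limit point.
  x = ξ: opens ∋ x are {μ, ν, ξ, σ}, {μ, ν, ξ, ρ, σ}; each meets A ∖ {ξ}, so x IS a limit point.
  x = ρ: opens ∋ x are {μ, ν, ρ, σ}, {μ, ν, ξ, ρ, σ}; each meets A ∖ {ρ}, so x IS a limit point.
  x = σ: opens ∋ x are {μ, ν, σ}, {μ, ν, ξ, σ}, {μ, ν, ρ, σ}, {μ, ν, ξ, ρ, σ}; each meets A ∖ {σ}, so x IS a limit point.
Collecting: A' = {μ, ξ, ρ, σ}.


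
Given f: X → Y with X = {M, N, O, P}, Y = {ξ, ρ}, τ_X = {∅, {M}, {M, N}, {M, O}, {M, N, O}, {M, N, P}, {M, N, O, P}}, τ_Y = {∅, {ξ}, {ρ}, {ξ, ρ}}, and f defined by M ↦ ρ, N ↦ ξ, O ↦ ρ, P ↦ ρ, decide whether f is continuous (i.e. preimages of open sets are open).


f is NOT continuous.

Compute f^{-1}(U) for each U ∈ τ_Y:
  U = ∅: f^{-1}(U) = ∅ ∈ τ_X ✓.
  U = {ξ}: f^{-1}(U) = {N} ∉ τ_X ✗.
  U = {ρ}: f^{-1}(U) = {M, O, P} ∉ τ_X ✗.
  U = {ξ, ρ}: f^{-1}(U) = {M, N, O, P} ∈ τ_X ✓.
Found U = {ξ} with f^{-1}(U) = {N} not in τ_X. Therefore f is NOT continuous.


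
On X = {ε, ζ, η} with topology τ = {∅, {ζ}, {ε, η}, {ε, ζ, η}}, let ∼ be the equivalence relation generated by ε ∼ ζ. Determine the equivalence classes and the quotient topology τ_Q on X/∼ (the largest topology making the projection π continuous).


X/∼ = {[ε=ζ], [η]}; |τ_Q| = 2.

Equivalence classes: [ε=ζ], [η].
Quotient map π: X → X/∼ sends ε ↦ [ε=ζ], ζ ↦ [ε=ζ], η ↦ [η].
For each subset V ⊆ X/∼, compute π^{-1}(V) ⊆ X and check whether π^{-1}(V) ∈ τ. V is open in τ_Q iff π^{-1}(V) ∈ τ.
  V = {}: π^{-1}(V) = ∅ ∈ τ ✓.
  V = {[ε=ζ]}: π^{-1}(V) = {ε, ζ} ∉ τ ✗.
  V = {[η]}: π^{-1}(V) = {η} ∉ τ ✗.
  V = {[ε=ζ], [η]}: π^{-1}(V) = {ε, ζ, η} ∈ τ ✓.
Open sets in the quotient: τ_Q = {{}, {[ε=ζ], [η]}} (2 elements).


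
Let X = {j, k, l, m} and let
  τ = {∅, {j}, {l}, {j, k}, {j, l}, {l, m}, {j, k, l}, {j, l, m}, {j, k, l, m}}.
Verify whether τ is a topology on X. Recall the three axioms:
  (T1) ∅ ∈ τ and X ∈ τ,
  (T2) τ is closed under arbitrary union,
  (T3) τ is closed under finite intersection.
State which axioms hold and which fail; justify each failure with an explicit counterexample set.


τ IS a topology on X.

Axiom (T1): ∅ ∈ τ? Yes; X ∈ τ? Yes.
Axiom (T2/T3): check pairwise unions and intersections of members of τ.
All pairwise intersections and unions checked — each lies in τ. Therefore τ satisfies (T1), (T2), (T3): it IS a topology on X.


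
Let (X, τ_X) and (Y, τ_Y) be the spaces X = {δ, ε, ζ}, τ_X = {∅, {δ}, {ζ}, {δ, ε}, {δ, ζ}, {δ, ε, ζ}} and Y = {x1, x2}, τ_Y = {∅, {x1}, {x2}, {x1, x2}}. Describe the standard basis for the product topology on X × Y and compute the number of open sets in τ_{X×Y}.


Basis B = {∅ × ∅, {δ} × {x1}, {δ} × {x2}, {ζ} × {x1}, {ζ} × {x2}, {δ} × {x1, x2}, {δ, ε} × {x1}, {δ, ζ} × {x1}, {δ, ε} × {x2}, {δ, ζ} × {x2}, {ζ} × {x1, x2}, {δ, ε, ζ} × {x1}, {δ, ε, ζ} × {x2}, {δ, ε} × {x1, x2}, {δ, ζ} × {x1, x2}, {δ, ε, ζ} × {x1, x2}}; |τ_{X×Y}| = 36.

Enumerate products U × V with U ∈ τ_X, V ∈ τ_Y (deduplicated):
  ∅ × ∅ = {} (∅)
  {δ} × {x1} = {(δ,x1)}
  {δ} × {x2} = {(δ,x2)}
  {ζ} × {x1} = {(ζ,x1)}
  {ζ} × {x2} = {(ζ,x2)}
  {δ} × {x1, x2} = {(δ,x1), (δ,x2)}
  {δ, ε} × {x1} = {(δ,x1), (ε,x1)}
  {δ, ζ} × {x1} = {(δ,x1), (ζ,x1)}
  {δ, ε} × {x2} = {(δ,x2), (ε,x2)}
  {δ, ζ} × {x2} = {(δ,x2), (ζ,x2)}
  {ζ} × {x1, x2} = {(ζ,x1), (ζ,x2)}
  {δ, ε, ζ} × {x1} = {(δ,x1), (ε,x1), (ζ,x1)}
  {δ, ε, ζ} × {x2} = {(δ,x2), (ε,x2), (ζ,x2)}
  {δ, ε} × {x1, x2} = {(δ,x1), (δ,x2), (ε,x1), (ε,x2)}
  {δ, ζ} × {x1, x2} = {(δ,x1), (δ,x2), (ζ,x1), (ζ,x2)}
  {δ, ε, ζ} × {x1, x2} = {(δ,x1), (δ,x2), (ε,x1), (ε,x2), (ζ,x1), (ζ,x2)}
These 16 distinct sets form the basis B.
Close under arbitrary unions to get τ_{X×Y}; counting gives |τ_{X×Y}| = 36.


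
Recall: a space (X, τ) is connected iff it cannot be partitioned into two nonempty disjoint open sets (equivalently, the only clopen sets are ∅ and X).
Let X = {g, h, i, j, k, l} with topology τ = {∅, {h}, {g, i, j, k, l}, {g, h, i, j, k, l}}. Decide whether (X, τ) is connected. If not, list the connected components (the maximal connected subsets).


(X, τ) is disconnected; components = [{h}, {g, i, j, k, l}].

Find clopen sets (U ∈ τ with X ∖ U ∈ τ):
  U = ∅, X ∖ U = {g, h, i, j, k, l} — both open, so U is clopen.
  U = {h}, X ∖ U = {g, i, j, k, l} — both open, so U is clopen.
  U = {g, i, j, k, l}, X ∖ U = {h} — both open, so U is clopen.
  U = {g, h, i, j, k, l}, X ∖ U = ∅ — both open, so U is clopen.
Nontrivial clopen(s) exist: e.g. {h}. So (X, τ) is disconnected.
Compute connected components by grouping points that agree on all clopens:
  component: {h}
  component: {g, i, j, k, l}


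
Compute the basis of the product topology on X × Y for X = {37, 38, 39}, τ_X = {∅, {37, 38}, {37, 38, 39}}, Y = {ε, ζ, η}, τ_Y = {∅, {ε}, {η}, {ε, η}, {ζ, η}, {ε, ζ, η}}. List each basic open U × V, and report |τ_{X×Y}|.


Basis B = {∅ × ∅, {37, 38} × {ε}, {37, 38} × {η}, {37, 38, 39} × {ε}, {37, 38, 39} × {η}, {37, 38} × {ε, η}, {37, 38} × {ζ, η}, {37, 38} × {ε, ζ, η}, {37, 38, 39} × {ε, η}, {37, 38, 39} × {ζ, η}, {37, 38, 39} × {ε, ζ, η}}; |τ_{X×Y}| = 18.

Enumerate products U × V with U ∈ τ_X, V ∈ τ_Y (deduplicated):
  ∅ × ∅ = {} (∅)
  {37, 38} × {ε} = {(37,ε), (38,ε)}
  {37, 38} × {η} = {(37,η), (38,η)}
  {37, 38, 39} × {ε} = {(37,ε), (38,ε), (39,ε)}
  {37, 38, 39} × {η} = {(37,η), (38,η), (39,η)}
  {37, 38} × {ε, η} = {(37,ε), (37,η), (38,ε), (38,η)}
  {37, 38} × {ζ, η} = {(37,ζ), (37,η), (38,ζ), (38,η)}
  {37, 38} × {ε, ζ, η} = {(37,ε), (37,ζ), (37,η), (38,ε), (38,ζ), (38,η)}
  {37, 38, 39} × {ε, η} = {(37,ε), (37,η), (38,ε), (38,η), (39,ε), (39,η)}
  {37, 38, 39} × {ζ, η} = {(37,ζ), (37,η), (38,ζ), (38,η), (39,ζ), (39,η)}
  {37, 38, 39} × {ε, ζ, η} = {(37,ε), (37,ζ), (37,η), (38,ε), (38,ζ), (38,η), (39,ε), (39,ζ), (39,η)}
These 11 distinct sets form the basis B.
Close under arbitrary unions to get τ_{X×Y}; counting gives |τ_{X×Y}| = 18.


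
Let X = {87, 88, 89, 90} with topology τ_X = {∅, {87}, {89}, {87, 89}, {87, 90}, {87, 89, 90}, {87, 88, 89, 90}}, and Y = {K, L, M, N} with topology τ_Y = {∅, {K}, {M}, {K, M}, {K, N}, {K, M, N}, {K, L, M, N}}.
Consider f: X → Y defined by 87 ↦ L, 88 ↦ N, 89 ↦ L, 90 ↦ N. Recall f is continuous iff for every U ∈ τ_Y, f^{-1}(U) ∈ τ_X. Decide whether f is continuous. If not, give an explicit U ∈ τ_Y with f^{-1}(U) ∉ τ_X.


f is NOT continuous.

Compute f^{-1}(U) for each U ∈ τ_Y:
  U = ∅: f^{-1}(U) = ∅ ∈ τ_X ✓.
  U = {K}: f^{-1}(U) = ∅ ∈ τ_X ✓.
  U = {M}: f^{-1}(U) = ∅ ∈ τ_X ✓.
  U = {K, M}: f^{-1}(U) = ∅ ∈ τ_X ✓.
  U = {K, N}: f^{-1}(U) = {88, 90} ∉ τ_X ✗.
  U = {K, M, N}: f^{-1}(U) = {88, 90} ∉ τ_X ✗.
  U = {K, L, M, N}: f^{-1}(U) = {87, 88, 89, 90} ∈ τ_X ✓.
Found U = {K, N} with f^{-1}(U) = {88, 90} not in τ_X. Therefore f is NOT continuous.
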